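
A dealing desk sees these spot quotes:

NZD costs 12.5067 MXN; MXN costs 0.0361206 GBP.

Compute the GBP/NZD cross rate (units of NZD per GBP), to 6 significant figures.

GBP/NZD = 2.21362

1 GBP ÷ 0.0361206 = 27.685 MXN
27.685 MXN ÷ 12.5067 = 2.21362 NZD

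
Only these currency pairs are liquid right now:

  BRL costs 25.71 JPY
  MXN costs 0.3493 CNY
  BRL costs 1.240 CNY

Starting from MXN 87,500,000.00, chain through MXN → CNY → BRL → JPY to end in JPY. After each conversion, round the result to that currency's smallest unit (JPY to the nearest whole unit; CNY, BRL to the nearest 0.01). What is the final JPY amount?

MXN 87,500,000.00 × 0.3493 = CNY 30,563,750.00
CNY 30,563,750.00 ÷ 1.240 = BRL 24,648,185.48
BRL 24,648,185.48 × 25.71 = JPY 633,704,849

JPY 633,704,849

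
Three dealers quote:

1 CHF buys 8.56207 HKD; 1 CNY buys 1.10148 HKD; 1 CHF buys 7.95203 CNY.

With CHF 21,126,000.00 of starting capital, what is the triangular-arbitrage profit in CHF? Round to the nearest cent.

Profitable loop is CHF → CNY → HKD → CHF:
CHF 21,126,000.00 × 7.95203 = CNY 167,994,585.78
CNY 167,994,585.78 × 1.10148 = HKD 185,042,676.34
HKD 185,042,676.34 ÷ 8.56207 = CHF 21,611,908.84
Profit = CHF 21,611,908.84 − CHF 21,126,000.00

Profit: CHF 485,908.84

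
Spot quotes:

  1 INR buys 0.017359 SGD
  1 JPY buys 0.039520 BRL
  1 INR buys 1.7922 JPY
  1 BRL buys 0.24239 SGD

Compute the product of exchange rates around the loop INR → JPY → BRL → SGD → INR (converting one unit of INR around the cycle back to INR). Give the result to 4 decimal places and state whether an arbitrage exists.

Around INR → JPY → BRL → SGD → INR: 1 × 1.7922 × 0.039520 × 0.24239 ÷ 0.017359 = 0.988993
Product < 1; profitable direction is INR → SGD → BRL → JPY → INR.

0.9890 (arbitrage exists)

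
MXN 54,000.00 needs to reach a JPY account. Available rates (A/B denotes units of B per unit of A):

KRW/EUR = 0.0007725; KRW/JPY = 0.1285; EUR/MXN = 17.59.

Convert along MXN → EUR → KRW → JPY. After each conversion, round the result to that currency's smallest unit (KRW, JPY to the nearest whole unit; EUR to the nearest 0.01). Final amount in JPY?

JPY 510,661

MXN 54,000.00 ÷ 17.59 = EUR 3,069.93
EUR 3,069.93 ÷ 0.0007725 = KRW 3,974,019
KRW 3,974,019 × 0.1285 = JPY 510,661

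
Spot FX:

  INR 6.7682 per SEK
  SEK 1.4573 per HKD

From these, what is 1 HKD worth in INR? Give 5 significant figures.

1 HKD × 1.4573 = 1.4573 SEK
1.4573 SEK × 6.7682 = 9.8633 INR

HKD/INR = 9.8633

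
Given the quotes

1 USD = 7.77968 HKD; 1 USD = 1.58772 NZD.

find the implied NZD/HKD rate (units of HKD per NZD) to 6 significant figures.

1 NZD ÷ 1.58772 = 0.629834 USD
0.629834 USD × 7.77968 = 4.89991 HKD

NZD/HKD = 4.89991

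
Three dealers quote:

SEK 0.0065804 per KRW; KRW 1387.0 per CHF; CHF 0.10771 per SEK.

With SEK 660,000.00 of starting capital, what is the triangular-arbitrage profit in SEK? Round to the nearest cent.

Profitable loop is SEK → KRW → CHF → SEK:
SEK 660,000.00 ÷ 0.0065804 = KRW 100,297,854
KRW 100,297,854 ÷ 1387.0 = CHF 72,312.80
CHF 72,312.80 ÷ 0.10771 = SEK 671,365.71
Profit = SEK 671,365.71 − SEK 660,000.00

Profit: SEK 11,365.71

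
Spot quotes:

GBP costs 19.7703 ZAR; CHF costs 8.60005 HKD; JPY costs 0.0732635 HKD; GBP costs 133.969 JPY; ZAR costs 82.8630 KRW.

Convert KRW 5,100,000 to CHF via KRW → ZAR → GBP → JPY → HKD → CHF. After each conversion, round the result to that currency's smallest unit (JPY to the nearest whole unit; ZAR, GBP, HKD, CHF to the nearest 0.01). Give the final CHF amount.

CHF 3,552.94

KRW 5,100,000 ÷ 82.8630 = ZAR 61,547.37
ZAR 61,547.37 ÷ 19.7703 = GBP 3,113.12
GBP 3,113.12 × 133.969 = JPY 417,062
JPY 417,062 × 0.0732635 = HKD 30,555.42
HKD 30,555.42 ÷ 8.60005 = CHF 3,552.94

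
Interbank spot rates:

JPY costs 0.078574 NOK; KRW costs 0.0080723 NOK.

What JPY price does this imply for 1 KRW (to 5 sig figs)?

KRW/JPY = 0.10274

1 KRW × 0.0080723 = 0.0080723 NOK
0.0080723 NOK ÷ 0.078574 = 0.102735 JPY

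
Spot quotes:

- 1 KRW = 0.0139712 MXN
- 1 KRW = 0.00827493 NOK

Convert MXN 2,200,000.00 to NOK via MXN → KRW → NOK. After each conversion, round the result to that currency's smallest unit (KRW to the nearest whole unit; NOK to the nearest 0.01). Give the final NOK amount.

MXN 2,200,000.00 ÷ 0.0139712 = KRW 157,466,789
KRW 157,466,789 × 0.00827493 = NOK 1,303,026.66

NOK 1,303,026.66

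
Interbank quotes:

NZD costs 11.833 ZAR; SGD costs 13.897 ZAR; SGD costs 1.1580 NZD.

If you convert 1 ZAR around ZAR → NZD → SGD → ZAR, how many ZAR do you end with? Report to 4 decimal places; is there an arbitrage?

Around ZAR → NZD → SGD → ZAR: 1 ÷ 11.833 ÷ 1.1580 × 13.897 = 1.014186
Product > 1; profitable direction is ZAR → NZD → SGD → ZAR.

1.0142 (arbitrage exists)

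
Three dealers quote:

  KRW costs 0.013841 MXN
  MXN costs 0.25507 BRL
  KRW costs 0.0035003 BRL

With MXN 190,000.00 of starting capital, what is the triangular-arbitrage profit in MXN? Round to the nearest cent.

Profit: MXN 1,635.16

Profitable loop is MXN → BRL → KRW → MXN:
MXN 190,000.00 × 0.25507 = BRL 48,463.30
BRL 48,463.30 ÷ 0.0035003 = KRW 13,845,470
KRW 13,845,470 × 0.013841 = MXN 191,635.16
Profit = MXN 191,635.16 − MXN 190,000.00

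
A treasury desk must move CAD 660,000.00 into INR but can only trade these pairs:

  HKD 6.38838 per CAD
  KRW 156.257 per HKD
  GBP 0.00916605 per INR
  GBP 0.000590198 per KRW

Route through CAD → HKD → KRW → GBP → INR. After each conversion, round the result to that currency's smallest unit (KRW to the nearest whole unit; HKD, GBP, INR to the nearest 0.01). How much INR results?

INR 42,421,856.74

CAD 660,000.00 × 6.38838 = HKD 4,216,330.80
HKD 4,216,330.80 × 156.257 = KRW 658,831,202
KRW 658,831,202 × 0.000590198 = GBP 388,840.86
GBP 388,840.86 ÷ 0.00916605 = INR 42,421,856.74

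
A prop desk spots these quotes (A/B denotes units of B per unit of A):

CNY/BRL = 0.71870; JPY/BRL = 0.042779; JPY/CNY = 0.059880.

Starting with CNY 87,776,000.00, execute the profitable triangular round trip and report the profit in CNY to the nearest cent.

Profit: CNY 526,824.25

Profitable loop is CNY → BRL → JPY → CNY:
CNY 87,776,000.00 × 0.71870 = BRL 63,084,611.20
BRL 63,084,611.20 ÷ 0.042779 = JPY 1,474,663,064
JPY 1,474,663,064 × 0.059880 = CNY 88,302,824.25
Profit = CNY 88,302,824.25 − CNY 87,776,000.00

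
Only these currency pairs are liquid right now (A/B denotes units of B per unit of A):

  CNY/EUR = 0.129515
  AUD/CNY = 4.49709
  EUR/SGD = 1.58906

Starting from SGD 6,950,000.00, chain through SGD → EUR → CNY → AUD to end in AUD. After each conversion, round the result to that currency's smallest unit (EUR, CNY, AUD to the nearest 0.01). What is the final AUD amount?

SGD 6,950,000.00 ÷ 1.58906 = EUR 4,373,654.87
EUR 4,373,654.87 ÷ 0.129515 = CNY 33,769,485.16
CNY 33,769,485.16 ÷ 4.49709 = AUD 7,509,185.98

AUD 7,509,185.98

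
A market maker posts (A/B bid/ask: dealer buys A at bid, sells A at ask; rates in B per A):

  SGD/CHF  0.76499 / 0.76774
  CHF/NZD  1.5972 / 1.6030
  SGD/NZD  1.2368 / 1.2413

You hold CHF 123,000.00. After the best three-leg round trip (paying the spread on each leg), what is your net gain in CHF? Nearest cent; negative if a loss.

Best loop CHF → SGD → NZD → CHF:
CHF 123,000.00 ÷ 0.76774 (buy SGD at ask) = SGD 160,210.49
SGD 160,210.49 × 1.2368 (sell SGD at bid) = NZD 198,148.33
NZD 198,148.33 ÷ 1.6030 (buy CHF at ask) = CHF 123,610.94

Net profit: CHF 610.94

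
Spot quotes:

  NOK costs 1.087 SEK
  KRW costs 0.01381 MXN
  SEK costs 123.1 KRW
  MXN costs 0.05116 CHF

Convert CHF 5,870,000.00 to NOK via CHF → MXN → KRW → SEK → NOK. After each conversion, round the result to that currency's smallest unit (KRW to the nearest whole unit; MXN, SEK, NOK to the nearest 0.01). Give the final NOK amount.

CHF 5,870,000.00 ÷ 0.05116 = MXN 114,738,076.62
MXN 114,738,076.62 ÷ 0.01381 = KRW 8,308,332,847
KRW 8,308,332,847 ÷ 123.1 = SEK 67,492,549.53
SEK 67,492,549.53 ÷ 1.087 = NOK 62,090,661.94

NOK 62,090,661.94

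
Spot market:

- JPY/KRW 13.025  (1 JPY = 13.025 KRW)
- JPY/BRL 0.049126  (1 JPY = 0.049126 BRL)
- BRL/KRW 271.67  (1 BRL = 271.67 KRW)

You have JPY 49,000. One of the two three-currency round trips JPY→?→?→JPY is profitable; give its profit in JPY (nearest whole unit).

Profitable loop is JPY → BRL → KRW → JPY:
JPY 49,000 × 0.049126 = BRL 2,407.17
BRL 2,407.17 × 271.67 = KRW 653,957
KRW 653,957 ÷ 13.025 = JPY 50,208
Profit = JPY 50,208 − JPY 49,000

Profit: JPY 1,208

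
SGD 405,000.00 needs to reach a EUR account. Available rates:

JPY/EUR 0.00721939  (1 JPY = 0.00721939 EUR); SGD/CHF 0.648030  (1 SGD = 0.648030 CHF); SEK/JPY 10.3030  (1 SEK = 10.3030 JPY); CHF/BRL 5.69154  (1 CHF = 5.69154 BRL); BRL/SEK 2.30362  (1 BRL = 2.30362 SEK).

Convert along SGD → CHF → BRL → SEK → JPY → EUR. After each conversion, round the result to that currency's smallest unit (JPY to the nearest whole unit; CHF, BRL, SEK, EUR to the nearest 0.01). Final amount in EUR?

SGD 405,000.00 × 0.648030 = CHF 262,452.15
CHF 262,452.15 × 5.69154 = BRL 1,493,756.91
BRL 1,493,756.91 × 2.30362 = SEK 3,441,048.29
SEK 3,441,048.29 × 10.3030 = JPY 35,453,121
JPY 35,453,121 × 0.00721939 = EUR 255,949.91

EUR 255,949.91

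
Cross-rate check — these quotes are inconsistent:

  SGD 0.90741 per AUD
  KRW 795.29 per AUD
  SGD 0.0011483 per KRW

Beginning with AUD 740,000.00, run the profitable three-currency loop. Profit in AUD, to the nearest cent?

Profitable loop is AUD → KRW → SGD → AUD:
AUD 740,000.00 × 795.29 = KRW 588,514,600
KRW 588,514,600 × 0.0011483 = SGD 675,791.32
SGD 675,791.32 ÷ 0.90741 = AUD 744,747.48
Profit = AUD 744,747.48 − AUD 740,000.00

Profit: AUD 4,747.48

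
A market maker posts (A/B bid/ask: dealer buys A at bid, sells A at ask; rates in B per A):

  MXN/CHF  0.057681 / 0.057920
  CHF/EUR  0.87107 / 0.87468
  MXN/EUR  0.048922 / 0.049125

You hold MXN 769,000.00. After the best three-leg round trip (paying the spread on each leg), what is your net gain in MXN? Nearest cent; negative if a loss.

Best loop MXN → CHF → EUR → MXN:
MXN 769,000.00 × 0.057681 (sell MXN at bid) = CHF 44,356.69
CHF 44,356.69 × 0.87107 (sell CHF at bid) = EUR 38,637.78
EUR 38,637.78 ÷ 0.049125 (buy MXN at ask) = MXN 786,519.72

Net profit: MXN 17,519.72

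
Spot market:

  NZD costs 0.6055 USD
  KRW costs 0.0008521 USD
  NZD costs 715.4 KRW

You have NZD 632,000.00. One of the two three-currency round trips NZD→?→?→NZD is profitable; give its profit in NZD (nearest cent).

Profit: NZD 4,271.44

Profitable loop is NZD → KRW → USD → NZD:
NZD 632,000.00 × 715.4 = KRW 452,132,800
KRW 452,132,800 × 0.0008521 = USD 385,262.36
USD 385,262.36 ÷ 0.6055 = NZD 636,271.44
Profit = NZD 636,271.44 − NZD 632,000.00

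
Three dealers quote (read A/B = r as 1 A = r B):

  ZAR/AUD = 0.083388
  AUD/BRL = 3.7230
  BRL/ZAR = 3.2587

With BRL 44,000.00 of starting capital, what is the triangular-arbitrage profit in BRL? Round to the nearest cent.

Profitable loop is BRL → ZAR → AUD → BRL:
BRL 44,000.00 × 3.2587 = ZAR 143,382.80
ZAR 143,382.80 × 0.083388 = AUD 11,956.40
AUD 11,956.40 × 3.7230 = BRL 44,513.70
Profit = BRL 44,513.70 − BRL 44,000.00

Profit: BRL 513.70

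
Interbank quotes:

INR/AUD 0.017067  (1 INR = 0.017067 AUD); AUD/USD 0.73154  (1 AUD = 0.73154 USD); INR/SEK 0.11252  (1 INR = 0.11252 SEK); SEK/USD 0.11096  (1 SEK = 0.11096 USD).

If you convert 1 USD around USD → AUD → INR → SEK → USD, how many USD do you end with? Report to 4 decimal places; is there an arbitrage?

Around USD → AUD → INR → SEK → USD: 1 ÷ 0.73154 ÷ 0.017067 × 0.11252 × 0.11096 = 1.000002
Product ≈ 1 (deviation 0.000%, within rounding noise).

1.0000 (no arbitrage)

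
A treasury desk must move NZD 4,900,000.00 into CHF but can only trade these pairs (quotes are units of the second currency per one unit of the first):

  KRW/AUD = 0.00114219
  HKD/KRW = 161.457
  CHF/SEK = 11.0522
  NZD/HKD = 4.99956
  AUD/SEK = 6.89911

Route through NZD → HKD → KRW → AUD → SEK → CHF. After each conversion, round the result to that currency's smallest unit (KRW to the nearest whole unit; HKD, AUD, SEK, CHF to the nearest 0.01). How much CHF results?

NZD 4,900,000.00 × 4.99956 = HKD 24,497,844.00
HKD 24,497,844.00 × 161.457 = KRW 3,955,348,399
KRW 3,955,348,399 × 0.00114219 = AUD 4,517,759.39
AUD 4,517,759.39 × 6.89911 = SEK 31,168,518.99
SEK 31,168,518.99 ÷ 11.0522 = CHF 2,820,118.98

CHF 2,820,118.98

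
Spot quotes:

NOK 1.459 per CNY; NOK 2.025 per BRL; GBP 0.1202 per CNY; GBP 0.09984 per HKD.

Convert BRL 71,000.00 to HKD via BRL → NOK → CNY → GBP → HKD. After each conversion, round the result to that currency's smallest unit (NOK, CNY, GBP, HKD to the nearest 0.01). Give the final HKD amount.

BRL 71,000.00 × 2.025 = NOK 143,775.00
NOK 143,775.00 ÷ 1.459 = CNY 98,543.52
CNY 98,543.52 × 0.1202 = GBP 11,844.93
GBP 11,844.93 ÷ 0.09984 = HKD 118,639.12

HKD 118,639.12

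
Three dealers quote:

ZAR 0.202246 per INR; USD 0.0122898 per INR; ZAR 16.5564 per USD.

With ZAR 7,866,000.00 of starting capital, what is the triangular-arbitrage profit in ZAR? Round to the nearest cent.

Profit: ZAR 47,793.74

Profitable loop is ZAR → INR → USD → ZAR:
ZAR 7,866,000.00 ÷ 0.202246 = INR 38,893,229.04
INR 38,893,229.04 × 0.0122898 = USD 477,990.01
USD 477,990.01 × 16.5564 = ZAR 7,913,793.74
Profit = ZAR 7,913,793.74 − ZAR 7,866,000.00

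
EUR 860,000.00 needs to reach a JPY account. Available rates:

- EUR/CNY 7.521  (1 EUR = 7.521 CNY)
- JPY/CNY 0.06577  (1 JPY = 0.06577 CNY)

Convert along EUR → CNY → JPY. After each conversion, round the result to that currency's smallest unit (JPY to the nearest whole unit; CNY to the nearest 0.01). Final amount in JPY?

EUR 860,000.00 × 7.521 = CNY 6,468,060.00
CNY 6,468,060.00 ÷ 0.06577 = JPY 98,343,622

JPY 98,343,622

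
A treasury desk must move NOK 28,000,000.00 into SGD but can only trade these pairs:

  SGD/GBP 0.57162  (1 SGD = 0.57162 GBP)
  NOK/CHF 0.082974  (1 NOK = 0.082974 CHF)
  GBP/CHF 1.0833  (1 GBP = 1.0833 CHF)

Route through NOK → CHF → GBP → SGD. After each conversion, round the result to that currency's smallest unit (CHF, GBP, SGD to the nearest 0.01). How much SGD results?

SGD 3,751,836.46

NOK 28,000,000.00 × 0.082974 = CHF 2,323,272.00
CHF 2,323,272.00 ÷ 1.0833 = GBP 2,144,624.76
GBP 2,144,624.76 ÷ 0.57162 = SGD 3,751,836.46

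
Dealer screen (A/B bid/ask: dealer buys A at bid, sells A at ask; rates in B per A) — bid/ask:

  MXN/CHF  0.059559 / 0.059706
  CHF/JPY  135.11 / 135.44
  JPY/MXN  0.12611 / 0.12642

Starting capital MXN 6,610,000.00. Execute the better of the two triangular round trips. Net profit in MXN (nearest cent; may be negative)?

Net profit: MXN 97,889.14

Best loop MXN → CHF → JPY → MXN:
MXN 6,610,000.00 × 0.059559 (sell MXN at bid) = CHF 393,684.99
CHF 393,684.99 × 135.11 (sell CHF at bid) = JPY 53,190,779
JPY 53,190,779 × 0.12611 (sell JPY at bid) = MXN 6,707,889.14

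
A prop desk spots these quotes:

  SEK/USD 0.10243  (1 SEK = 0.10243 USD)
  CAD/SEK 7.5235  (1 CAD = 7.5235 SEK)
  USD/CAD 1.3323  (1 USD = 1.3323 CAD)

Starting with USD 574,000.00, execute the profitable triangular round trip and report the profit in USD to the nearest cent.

Profitable loop is USD → CAD → SEK → USD:
USD 574,000.00 × 1.3323 = CAD 764,740.20
CAD 764,740.20 × 7.5235 = SEK 5,753,522.89
SEK 5,753,522.89 × 0.10243 = USD 589,333.35
Profit = USD 589,333.35 − USD 574,000.00

Profit: USD 15,333.35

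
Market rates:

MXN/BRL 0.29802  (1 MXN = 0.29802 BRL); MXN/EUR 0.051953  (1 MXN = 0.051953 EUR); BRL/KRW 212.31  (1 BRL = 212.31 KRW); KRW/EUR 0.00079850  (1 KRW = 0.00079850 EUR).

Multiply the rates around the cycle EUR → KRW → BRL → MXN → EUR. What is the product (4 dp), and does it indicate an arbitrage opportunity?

Around EUR → KRW → BRL → MXN → EUR: 1 ÷ 0.00079850 ÷ 212.31 ÷ 0.29802 × 0.051953 = 1.028300
Product > 1; profitable direction is EUR → KRW → BRL → MXN → EUR.

1.0283 (arbitrage exists)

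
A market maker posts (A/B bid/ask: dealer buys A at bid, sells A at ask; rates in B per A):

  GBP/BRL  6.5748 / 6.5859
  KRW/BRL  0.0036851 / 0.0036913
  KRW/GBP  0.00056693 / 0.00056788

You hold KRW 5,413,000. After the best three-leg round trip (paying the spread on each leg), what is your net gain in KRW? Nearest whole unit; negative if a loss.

Net profit: KRW 53,013

Best loop KRW → GBP → BRL → KRW:
KRW 5,413,000 × 0.00056693 (sell KRW at bid) = GBP 3,068.79
GBP 3,068.79 × 6.5748 (sell GBP at bid) = BRL 20,176.69
BRL 20,176.69 ÷ 0.0036913 (buy KRW at ask) = KRW 5,466,013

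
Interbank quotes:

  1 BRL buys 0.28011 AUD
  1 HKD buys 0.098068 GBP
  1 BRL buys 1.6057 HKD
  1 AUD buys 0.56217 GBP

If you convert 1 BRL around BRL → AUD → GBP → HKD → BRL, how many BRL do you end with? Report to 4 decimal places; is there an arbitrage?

1.0000 (no arbitrage)

Around BRL → AUD → GBP → HKD → BRL: 1 × 0.28011 × 0.56217 ÷ 0.098068 ÷ 1.6057 = 1.000010
Product ≈ 1 (deviation 0.001%, within rounding noise).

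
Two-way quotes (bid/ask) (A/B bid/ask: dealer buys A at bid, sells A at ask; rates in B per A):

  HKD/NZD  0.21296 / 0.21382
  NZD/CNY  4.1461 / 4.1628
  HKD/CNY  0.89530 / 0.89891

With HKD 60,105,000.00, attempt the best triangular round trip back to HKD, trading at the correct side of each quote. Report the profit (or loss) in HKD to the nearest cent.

Net profit: HKD 351,822.11

Best loop HKD → CNY → NZD → HKD:
HKD 60,105,000.00 × 0.89530 (sell HKD at bid) = CNY 53,812,006.50
CNY 53,812,006.50 ÷ 4.1628 (buy NZD at ask) = NZD 12,926,877.70
NZD 12,926,877.70 ÷ 0.21382 (buy HKD at ask) = HKD 60,456,822.11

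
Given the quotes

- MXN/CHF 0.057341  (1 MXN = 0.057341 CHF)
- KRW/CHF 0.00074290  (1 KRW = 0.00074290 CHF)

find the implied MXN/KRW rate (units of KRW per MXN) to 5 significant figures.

MXN/KRW = 77.185

1 MXN × 0.057341 = 0.057341 CHF
0.057341 CHF ÷ 0.00074290 = 77.1854 KRW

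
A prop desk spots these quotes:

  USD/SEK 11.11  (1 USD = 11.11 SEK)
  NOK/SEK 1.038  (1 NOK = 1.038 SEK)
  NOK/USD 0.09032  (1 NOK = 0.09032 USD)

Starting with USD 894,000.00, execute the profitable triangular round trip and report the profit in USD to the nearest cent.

Profitable loop is USD → NOK → SEK → USD:
USD 894,000.00 ÷ 0.09032 = NOK 9,898,139.95
NOK 9,898,139.95 × 1.038 = SEK 10,274,269.26
SEK 10,274,269.26 ÷ 11.11 = USD 924,776.71
Profit = USD 924,776.71 − USD 894,000.00

Profit: USD 30,776.71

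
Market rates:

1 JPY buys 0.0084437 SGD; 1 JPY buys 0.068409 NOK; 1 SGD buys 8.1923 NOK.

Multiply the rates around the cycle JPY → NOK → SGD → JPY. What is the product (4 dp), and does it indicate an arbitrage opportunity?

0.9890 (arbitrage exists)

Around JPY → NOK → SGD → JPY: 1 × 0.068409 ÷ 8.1923 ÷ 0.0084437 = 0.988951
Product < 1; profitable direction is JPY → SGD → NOK → JPY.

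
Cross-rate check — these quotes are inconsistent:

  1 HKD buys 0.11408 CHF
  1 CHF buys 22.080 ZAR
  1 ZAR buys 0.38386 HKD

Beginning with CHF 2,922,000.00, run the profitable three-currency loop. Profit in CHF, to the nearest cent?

Profitable loop is CHF → HKD → ZAR → CHF:
CHF 2,922,000.00 ÷ 0.11408 = HKD 25,613,604.49
HKD 25,613,604.49 ÷ 0.38386 = ZAR 66,726,422.36
ZAR 66,726,422.36 ÷ 22.080 = CHF 3,022,030.00
Profit = CHF 3,022,030.00 − CHF 2,922,000.00

Profit: CHF 100,030.00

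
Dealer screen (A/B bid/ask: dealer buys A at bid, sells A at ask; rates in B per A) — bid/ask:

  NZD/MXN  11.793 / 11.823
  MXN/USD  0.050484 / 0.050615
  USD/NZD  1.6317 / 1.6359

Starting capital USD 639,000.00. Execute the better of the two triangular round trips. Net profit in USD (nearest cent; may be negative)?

Net profit: USD 13,735.41

Best loop USD → MXN → NZD → USD:
USD 639,000.00 ÷ 0.050615 (buy MXN at ask) = MXN 12,624,715.99
MXN 12,624,715.99 ÷ 11.823 (buy NZD at ask) = NZD 1,067,809.86
NZD 1,067,809.86 ÷ 1.6359 (buy USD at ask) = USD 652,735.41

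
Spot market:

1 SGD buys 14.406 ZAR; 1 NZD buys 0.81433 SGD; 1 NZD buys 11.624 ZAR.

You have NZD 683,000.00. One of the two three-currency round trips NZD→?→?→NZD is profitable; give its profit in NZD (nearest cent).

Profit: NZD 6,301.06

Profitable loop is NZD → SGD → ZAR → NZD:
NZD 683,000.00 × 0.81433 = SGD 556,187.39
SGD 556,187.39 × 14.406 = ZAR 8,012,435.54
ZAR 8,012,435.54 ÷ 11.624 = NZD 689,301.06
Profit = NZD 689,301.06 − NZD 683,000.00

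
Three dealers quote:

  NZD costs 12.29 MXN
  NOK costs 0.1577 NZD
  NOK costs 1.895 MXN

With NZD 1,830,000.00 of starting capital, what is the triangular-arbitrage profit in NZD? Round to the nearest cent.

Profitable loop is NZD → MXN → NOK → NZD:
NZD 1,830,000.00 × 12.29 = MXN 22,490,700.00
MXN 22,490,700.00 ÷ 1.895 = NOK 11,868,443.27
NOK 11,868,443.27 × 0.1577 = NZD 1,871,653.50
Profit = NZD 1,871,653.50 − NZD 1,830,000.00

Profit: NZD 41,653.50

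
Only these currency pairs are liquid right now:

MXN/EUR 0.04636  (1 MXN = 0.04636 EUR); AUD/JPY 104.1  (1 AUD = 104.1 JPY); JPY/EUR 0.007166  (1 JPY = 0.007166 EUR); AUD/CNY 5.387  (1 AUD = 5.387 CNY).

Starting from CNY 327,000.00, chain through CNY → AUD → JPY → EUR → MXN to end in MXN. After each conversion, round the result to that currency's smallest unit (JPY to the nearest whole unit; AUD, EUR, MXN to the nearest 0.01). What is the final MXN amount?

MXN 976,753.24

CNY 327,000.00 ÷ 5.387 = AUD 60,701.69
AUD 60,701.69 × 104.1 = JPY 6,319,046
JPY 6,319,046 × 0.007166 = EUR 45,282.28
EUR 45,282.28 ÷ 0.04636 = MXN 976,753.24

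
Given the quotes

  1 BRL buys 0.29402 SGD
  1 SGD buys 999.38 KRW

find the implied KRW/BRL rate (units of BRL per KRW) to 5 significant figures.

KRW/BRL = 0.0034032

1 KRW ÷ 999.38 = 0.00100062 SGD
0.00100062 SGD ÷ 0.29402 = 0.00340324 BRL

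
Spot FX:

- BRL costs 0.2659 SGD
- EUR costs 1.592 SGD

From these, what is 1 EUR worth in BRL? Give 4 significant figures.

EUR/BRL = 5.987

1 EUR × 1.592 = 1.592 SGD
1.592 SGD ÷ 0.2659 = 5.98721 BRL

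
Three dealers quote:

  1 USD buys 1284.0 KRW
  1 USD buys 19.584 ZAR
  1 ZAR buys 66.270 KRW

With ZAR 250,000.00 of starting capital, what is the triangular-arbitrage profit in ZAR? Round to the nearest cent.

Profitable loop is ZAR → KRW → USD → ZAR:
ZAR 250,000.00 × 66.270 = KRW 16,567,500
KRW 16,567,500 ÷ 1284.0 = USD 12,903.04
USD 12,903.04 × 19.584 = ZAR 252,693.08
Profit = ZAR 252,693.08 − ZAR 250,000.00

Profit: ZAR 2,693.08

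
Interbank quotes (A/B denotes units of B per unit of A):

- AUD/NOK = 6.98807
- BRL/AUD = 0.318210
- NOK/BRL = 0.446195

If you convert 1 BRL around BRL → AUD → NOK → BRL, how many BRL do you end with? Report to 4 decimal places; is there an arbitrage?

Around BRL → AUD → NOK → BRL: 1 × 0.318210 × 6.98807 × 0.446195 = 0.992192
Product < 1; profitable direction is BRL → NOK → AUD → BRL.

0.9922 (arbitrage exists)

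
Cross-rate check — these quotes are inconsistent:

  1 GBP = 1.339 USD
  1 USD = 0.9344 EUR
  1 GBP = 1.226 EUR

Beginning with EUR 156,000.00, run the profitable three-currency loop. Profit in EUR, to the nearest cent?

Profit: EUR 3,201.64

Profitable loop is EUR → GBP → USD → EUR:
EUR 156,000.00 ÷ 1.226 = GBP 127,243.07
GBP 127,243.07 × 1.339 = USD 170,378.47
USD 170,378.47 × 0.9344 = EUR 159,201.64
Profit = EUR 159,201.64 − EUR 156,000.00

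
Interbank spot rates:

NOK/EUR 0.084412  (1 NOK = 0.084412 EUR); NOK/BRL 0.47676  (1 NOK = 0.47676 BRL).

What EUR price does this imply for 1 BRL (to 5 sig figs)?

BRL/EUR = 0.17705

1 BRL ÷ 0.47676 = 2.09749 NOK
2.09749 NOK × 0.084412 = 0.177053 EUR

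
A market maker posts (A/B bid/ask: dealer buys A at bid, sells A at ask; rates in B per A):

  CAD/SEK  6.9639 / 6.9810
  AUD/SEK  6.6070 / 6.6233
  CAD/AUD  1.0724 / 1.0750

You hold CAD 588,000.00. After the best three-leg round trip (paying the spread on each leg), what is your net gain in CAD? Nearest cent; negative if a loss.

Best loop CAD → AUD → SEK → CAD:
CAD 588,000.00 × 1.0724 (sell CAD at bid) = AUD 630,571.20
AUD 630,571.20 × 6.6070 (sell AUD at bid) = SEK 4,166,183.92
SEK 4,166,183.92 ÷ 6.9810 (buy CAD at ask) = CAD 596,788.99

Net profit: CAD 8,788.99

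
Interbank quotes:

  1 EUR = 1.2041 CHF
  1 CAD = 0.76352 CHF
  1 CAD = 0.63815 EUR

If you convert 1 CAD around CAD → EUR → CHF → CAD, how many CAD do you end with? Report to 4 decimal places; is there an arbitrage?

1.0064 (arbitrage exists)

Around CAD → EUR → CHF → CAD: 1 × 0.63815 × 1.2041 ÷ 0.76352 = 1.006387
Product > 1; profitable direction is CAD → EUR → CHF → CAD.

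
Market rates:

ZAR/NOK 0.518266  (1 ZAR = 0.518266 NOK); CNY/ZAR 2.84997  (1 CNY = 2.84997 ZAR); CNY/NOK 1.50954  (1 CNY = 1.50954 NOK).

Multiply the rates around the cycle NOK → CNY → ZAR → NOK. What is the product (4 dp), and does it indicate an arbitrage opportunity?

0.9785 (arbitrage exists)

Around NOK → CNY → ZAR → NOK: 1 ÷ 1.50954 × 2.84997 × 0.518266 = 0.978472
Product < 1; profitable direction is NOK → ZAR → CNY → NOK.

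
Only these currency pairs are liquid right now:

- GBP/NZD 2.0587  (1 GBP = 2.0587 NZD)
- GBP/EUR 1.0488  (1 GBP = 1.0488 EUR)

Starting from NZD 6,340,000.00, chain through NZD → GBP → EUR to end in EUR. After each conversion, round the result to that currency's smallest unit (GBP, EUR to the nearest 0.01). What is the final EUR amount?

NZD 6,340,000.00 ÷ 2.0587 = GBP 3,079,613.35
GBP 3,079,613.35 × 1.0488 = EUR 3,229,898.48

EUR 3,229,898.48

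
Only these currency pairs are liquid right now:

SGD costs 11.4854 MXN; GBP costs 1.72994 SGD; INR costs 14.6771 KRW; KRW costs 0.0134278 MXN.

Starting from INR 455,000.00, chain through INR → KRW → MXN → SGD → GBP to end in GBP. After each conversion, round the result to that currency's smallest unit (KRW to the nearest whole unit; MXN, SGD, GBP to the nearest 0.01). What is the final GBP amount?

GBP 4,513.14

INR 455,000.00 × 14.6771 = KRW 6,678,080
KRW 6,678,080 × 0.0134278 = MXN 89,671.92
MXN 89,671.92 ÷ 11.4854 = SGD 7,807.47
SGD 7,807.47 ÷ 1.72994 = GBP 4,513.14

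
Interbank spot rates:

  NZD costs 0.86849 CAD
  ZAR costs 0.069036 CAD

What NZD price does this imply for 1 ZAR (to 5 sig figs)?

1 ZAR × 0.069036 = 0.069036 CAD
0.069036 CAD ÷ 0.86849 = 0.0794897 NZD

ZAR/NZD = 0.079490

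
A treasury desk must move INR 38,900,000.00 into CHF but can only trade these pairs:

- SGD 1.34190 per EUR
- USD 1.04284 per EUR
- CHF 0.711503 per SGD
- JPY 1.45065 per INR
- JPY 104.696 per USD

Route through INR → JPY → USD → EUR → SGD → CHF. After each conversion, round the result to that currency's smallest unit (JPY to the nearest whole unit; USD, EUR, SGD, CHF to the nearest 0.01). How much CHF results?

INR 38,900,000.00 × 1.45065 = JPY 56,430,285
JPY 56,430,285 ÷ 104.696 = USD 538,991.80
USD 538,991.80 ÷ 1.04284 = EUR 516,849.95
EUR 516,849.95 × 1.34190 = SGD 693,560.95
SGD 693,560.95 × 0.711503 = CHF 493,470.70

CHF 493,470.70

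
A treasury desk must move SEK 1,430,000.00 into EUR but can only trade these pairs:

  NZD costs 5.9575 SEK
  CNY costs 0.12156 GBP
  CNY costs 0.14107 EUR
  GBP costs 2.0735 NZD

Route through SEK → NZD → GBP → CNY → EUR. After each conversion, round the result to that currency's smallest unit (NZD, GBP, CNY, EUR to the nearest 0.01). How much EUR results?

SEK 1,430,000.00 ÷ 5.9575 = NZD 240,033.57
NZD 240,033.57 ÷ 2.0735 = GBP 115,762.51
GBP 115,762.51 ÷ 0.12156 = CNY 952,307.58
CNY 952,307.58 × 0.14107 = EUR 134,342.03

EUR 134,342.03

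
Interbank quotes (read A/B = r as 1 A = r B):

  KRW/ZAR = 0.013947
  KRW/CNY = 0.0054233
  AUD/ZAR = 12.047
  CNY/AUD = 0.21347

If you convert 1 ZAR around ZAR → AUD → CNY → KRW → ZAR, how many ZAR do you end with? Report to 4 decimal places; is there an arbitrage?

Around ZAR → AUD → CNY → KRW → ZAR: 1 ÷ 12.047 ÷ 0.21347 ÷ 0.0054233 × 0.013947 = 1.000003
Product ≈ 1 (deviation 0.000%, within rounding noise).

1.0000 (no arbitrage)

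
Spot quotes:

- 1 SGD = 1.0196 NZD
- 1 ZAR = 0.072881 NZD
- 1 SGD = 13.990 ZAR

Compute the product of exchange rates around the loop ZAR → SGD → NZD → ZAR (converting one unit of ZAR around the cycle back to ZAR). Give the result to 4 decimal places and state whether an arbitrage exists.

Around ZAR → SGD → NZD → ZAR: 1 ÷ 13.990 × 1.0196 ÷ 0.072881 = 0.999995
Product ≈ 1 (deviation 0.001%, within rounding noise).

1.0000 (no arbitrage)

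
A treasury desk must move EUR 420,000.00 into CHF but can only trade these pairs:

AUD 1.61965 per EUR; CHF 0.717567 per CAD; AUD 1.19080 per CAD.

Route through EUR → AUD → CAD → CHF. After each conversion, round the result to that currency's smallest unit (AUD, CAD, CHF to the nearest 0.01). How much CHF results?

EUR 420,000.00 × 1.61965 = AUD 680,253.00
AUD 680,253.00 ÷ 1.19080 = CAD 571,257.14
CAD 571,257.14 × 0.717567 = CHF 409,915.27

CHF 409,915.27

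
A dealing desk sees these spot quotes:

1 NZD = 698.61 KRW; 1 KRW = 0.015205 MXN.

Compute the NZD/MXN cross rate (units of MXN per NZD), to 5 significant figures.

1 NZD × 698.61 = 698.61 KRW
698.61 KRW × 0.015205 = 10.6224 MXN

NZD/MXN = 10.622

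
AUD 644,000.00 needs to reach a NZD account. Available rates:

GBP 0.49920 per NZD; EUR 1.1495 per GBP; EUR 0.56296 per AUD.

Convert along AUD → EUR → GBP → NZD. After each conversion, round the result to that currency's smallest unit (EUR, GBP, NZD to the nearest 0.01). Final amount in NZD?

AUD 644,000.00 × 0.56296 = EUR 362,546.24
EUR 362,546.24 ÷ 1.1495 = GBP 315,394.73
GBP 315,394.73 ÷ 0.49920 = NZD 631,800.34

NZD 631,800.34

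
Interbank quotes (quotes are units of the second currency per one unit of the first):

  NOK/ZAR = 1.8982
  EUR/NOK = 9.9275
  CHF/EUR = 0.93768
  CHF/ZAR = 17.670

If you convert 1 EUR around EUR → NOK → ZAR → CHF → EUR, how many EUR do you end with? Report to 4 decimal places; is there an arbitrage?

1.0000 (no arbitrage)

Around EUR → NOK → ZAR → CHF → EUR: 1 × 9.9275 × 1.8982 ÷ 17.670 × 0.93768 = 1.000000
Product ≈ 1 (deviation 0.000%, within rounding noise).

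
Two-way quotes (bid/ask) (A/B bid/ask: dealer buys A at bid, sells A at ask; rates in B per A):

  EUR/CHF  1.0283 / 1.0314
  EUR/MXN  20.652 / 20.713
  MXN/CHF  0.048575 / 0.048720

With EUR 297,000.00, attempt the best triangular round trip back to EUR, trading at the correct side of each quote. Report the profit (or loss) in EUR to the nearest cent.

Best loop EUR → CHF → MXN → EUR:
EUR 297,000.00 × 1.0283 (sell EUR at bid) = CHF 305,405.10
CHF 305,405.10 ÷ 0.048720 (buy MXN at ask) = MXN 6,268,577.59
MXN 6,268,577.59 ÷ 20.713 (buy EUR at ask) = EUR 302,639.77

Net profit: EUR 5,639.77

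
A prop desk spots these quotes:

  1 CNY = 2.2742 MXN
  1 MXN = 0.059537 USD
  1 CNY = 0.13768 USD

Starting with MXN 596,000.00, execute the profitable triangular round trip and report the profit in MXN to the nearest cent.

Profit: MXN 10,040.31

Profitable loop is MXN → CNY → USD → MXN:
MXN 596,000.00 ÷ 2.2742 = CNY 262,070.18
CNY 262,070.18 × 0.13768 = USD 36,081.82
USD 36,081.82 ÷ 0.059537 = MXN 606,040.31
Profit = MXN 606,040.31 − MXN 596,000.00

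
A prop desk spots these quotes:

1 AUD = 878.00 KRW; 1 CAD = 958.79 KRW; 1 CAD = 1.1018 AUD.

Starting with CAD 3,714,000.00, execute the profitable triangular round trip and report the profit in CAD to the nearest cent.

Profitable loop is CAD → AUD → KRW → CAD:
CAD 3,714,000.00 × 1.1018 = AUD 4,092,085.20
AUD 4,092,085.20 × 878.00 = KRW 3,592,850,806
KRW 3,592,850,806 ÷ 958.79 = CAD 3,747,276.05
Profit = CAD 3,747,276.05 − CAD 3,714,000.00

Profit: CAD 33,276.05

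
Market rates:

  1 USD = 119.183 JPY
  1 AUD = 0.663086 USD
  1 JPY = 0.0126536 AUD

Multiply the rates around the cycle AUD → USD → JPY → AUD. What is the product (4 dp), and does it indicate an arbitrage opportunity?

Around AUD → USD → JPY → AUD: 1 × 0.663086 × 119.183 × 0.0126536 = 0.999996
Product ≈ 1 (deviation 0.000%, within rounding noise).

1.0000 (no arbitrage)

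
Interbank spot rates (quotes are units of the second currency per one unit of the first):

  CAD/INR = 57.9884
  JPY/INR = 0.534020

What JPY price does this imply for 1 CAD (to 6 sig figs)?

1 CAD × 57.9884 = 57.9884 INR
57.9884 INR ÷ 0.534020 = 108.588 JPY

CAD/JPY = 108.588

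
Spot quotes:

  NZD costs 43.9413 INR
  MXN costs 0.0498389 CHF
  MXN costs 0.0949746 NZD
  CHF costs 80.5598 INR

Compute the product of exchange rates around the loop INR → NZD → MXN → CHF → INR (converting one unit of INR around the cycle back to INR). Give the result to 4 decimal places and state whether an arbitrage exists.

0.9621 (arbitrage exists)

Around INR → NZD → MXN → CHF → INR: 1 ÷ 43.9413 ÷ 0.0949746 × 0.0498389 × 80.5598 = 0.962070
Product < 1; profitable direction is INR → CHF → MXN → NZD → INR.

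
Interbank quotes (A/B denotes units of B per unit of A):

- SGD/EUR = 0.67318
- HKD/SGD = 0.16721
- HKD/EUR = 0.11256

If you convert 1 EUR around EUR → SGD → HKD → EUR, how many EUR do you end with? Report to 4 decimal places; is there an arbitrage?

1.0000 (no arbitrage)

Around EUR → SGD → HKD → EUR: 1 ÷ 0.67318 ÷ 0.16721 × 0.11256 = 0.999978
Product ≈ 1 (deviation 0.002%, within rounding noise).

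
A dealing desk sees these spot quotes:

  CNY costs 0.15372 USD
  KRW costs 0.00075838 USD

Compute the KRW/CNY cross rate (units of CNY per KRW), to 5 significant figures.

KRW/CNY = 0.0049335

1 KRW × 0.00075838 = 0.00075838 USD
0.00075838 USD ÷ 0.15372 = 0.00493352 CNY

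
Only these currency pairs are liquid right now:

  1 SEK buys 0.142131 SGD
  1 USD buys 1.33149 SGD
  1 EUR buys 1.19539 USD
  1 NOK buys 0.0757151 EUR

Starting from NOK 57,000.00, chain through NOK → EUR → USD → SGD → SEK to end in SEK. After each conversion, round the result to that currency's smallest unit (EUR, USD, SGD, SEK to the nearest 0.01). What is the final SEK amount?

SEK 48,329.92

NOK 57,000.00 × 0.0757151 = EUR 4,315.76
EUR 4,315.76 × 1.19539 = USD 5,159.02
USD 5,159.02 × 1.33149 = SGD 6,869.18
SGD 6,869.18 ÷ 0.142131 = SEK 48,329.92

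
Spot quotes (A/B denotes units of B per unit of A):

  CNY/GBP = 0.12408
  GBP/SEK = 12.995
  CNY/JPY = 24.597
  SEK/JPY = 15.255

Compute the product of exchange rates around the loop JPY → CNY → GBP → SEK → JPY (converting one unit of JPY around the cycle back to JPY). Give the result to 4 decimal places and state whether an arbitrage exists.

Around JPY → CNY → GBP → SEK → JPY: 1 ÷ 24.597 × 0.12408 × 12.995 × 15.255 = 1.000019
Product ≈ 1 (deviation 0.002%, within rounding noise).

1.0000 (no arbitrage)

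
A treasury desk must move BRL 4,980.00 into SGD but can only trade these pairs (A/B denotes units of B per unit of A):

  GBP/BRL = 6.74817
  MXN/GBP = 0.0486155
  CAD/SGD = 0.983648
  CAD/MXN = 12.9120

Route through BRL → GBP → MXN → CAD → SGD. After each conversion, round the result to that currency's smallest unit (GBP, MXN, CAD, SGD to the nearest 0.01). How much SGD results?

BRL 4,980.00 ÷ 6.74817 = GBP 737.98
GBP 737.98 ÷ 0.0486155 = MXN 15,179.93
MXN 15,179.93 ÷ 12.9120 = CAD 1,175.65
CAD 1,175.65 × 0.983648 = SGD 1,156.43

SGD 1,156.43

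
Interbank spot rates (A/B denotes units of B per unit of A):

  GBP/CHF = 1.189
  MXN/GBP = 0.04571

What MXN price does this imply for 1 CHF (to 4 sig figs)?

CHF/MXN = 18.40

1 CHF ÷ 1.189 = 0.841043 GBP
0.841043 GBP ÷ 0.04571 = 18.3995 MXN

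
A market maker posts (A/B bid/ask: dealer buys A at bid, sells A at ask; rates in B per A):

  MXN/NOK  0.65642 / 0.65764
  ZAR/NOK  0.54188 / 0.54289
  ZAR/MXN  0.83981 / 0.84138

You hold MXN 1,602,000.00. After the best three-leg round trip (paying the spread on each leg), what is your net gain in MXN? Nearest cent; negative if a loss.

Best loop MXN → NOK → ZAR → MXN:
MXN 1,602,000.00 × 0.65642 (sell MXN at bid) = NOK 1,051,584.84
NOK 1,051,584.84 ÷ 0.54289 (buy ZAR at ask) = ZAR 1,937,012.73
ZAR 1,937,012.73 × 0.83981 (sell ZAR at bid) = MXN 1,626,722.66

Net profit: MXN 24,722.66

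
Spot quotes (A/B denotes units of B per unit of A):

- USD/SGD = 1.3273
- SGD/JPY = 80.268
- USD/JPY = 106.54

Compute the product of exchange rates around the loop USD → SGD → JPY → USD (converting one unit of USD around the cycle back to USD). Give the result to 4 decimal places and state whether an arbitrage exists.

1.0000 (no arbitrage)

Around USD → SGD → JPY → USD: 1 × 1.3273 × 80.268 ÷ 106.54 = 0.999997
Product ≈ 1 (deviation 0.000%, within rounding noise).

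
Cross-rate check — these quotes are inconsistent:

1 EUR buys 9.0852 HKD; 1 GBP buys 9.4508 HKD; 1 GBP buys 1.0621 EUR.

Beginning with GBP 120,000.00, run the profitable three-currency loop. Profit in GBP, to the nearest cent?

Profitable loop is GBP → EUR → HKD → GBP:
GBP 120,000.00 × 1.0621 = EUR 127,452.00
EUR 127,452.00 × 9.0852 = HKD 1,157,926.91
HKD 1,157,926.91 ÷ 9.4508 = GBP 122,521.58
Profit = GBP 122,521.58 − GBP 120,000.00

Profit: GBP 2,521.58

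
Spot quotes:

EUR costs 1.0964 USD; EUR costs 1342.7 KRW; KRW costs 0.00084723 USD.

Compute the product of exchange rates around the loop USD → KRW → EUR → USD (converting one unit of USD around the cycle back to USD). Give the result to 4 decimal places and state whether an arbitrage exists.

Around USD → KRW → EUR → USD: 1 ÷ 0.00084723 ÷ 1342.7 × 1.0964 = 0.963804
Product < 1; profitable direction is USD → EUR → KRW → USD.

0.9638 (arbitrage exists)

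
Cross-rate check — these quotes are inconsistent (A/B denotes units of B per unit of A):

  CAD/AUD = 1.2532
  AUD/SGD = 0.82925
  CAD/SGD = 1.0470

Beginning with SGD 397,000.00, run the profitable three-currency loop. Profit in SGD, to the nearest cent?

Profitable loop is SGD → AUD → CAD → SGD:
SGD 397,000.00 ÷ 0.82925 = AUD 478,745.85
AUD 478,745.85 ÷ 1.2532 = CAD 382,018.72
CAD 382,018.72 × 1.0470 = SGD 399,973.60
Profit = SGD 399,973.60 − SGD 397,000.00

Profit: SGD 2,973.60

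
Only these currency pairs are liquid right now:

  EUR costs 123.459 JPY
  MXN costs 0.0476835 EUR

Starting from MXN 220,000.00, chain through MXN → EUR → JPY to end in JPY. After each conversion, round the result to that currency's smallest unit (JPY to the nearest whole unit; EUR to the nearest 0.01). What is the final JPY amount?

JPY 1,295,131

MXN 220,000.00 × 0.0476835 = EUR 10,490.37
EUR 10,490.37 × 123.459 = JPY 1,295,131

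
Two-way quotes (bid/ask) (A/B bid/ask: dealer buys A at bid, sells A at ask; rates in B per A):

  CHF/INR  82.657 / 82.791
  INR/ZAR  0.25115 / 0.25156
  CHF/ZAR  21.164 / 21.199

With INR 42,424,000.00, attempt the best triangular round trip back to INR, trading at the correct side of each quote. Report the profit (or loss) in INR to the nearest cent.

Net profit: INR 686,658.10

Best loop INR → CHF → ZAR → INR:
INR 42,424,000.00 ÷ 82.791 (buy CHF at ask) = CHF 512,422.85
CHF 512,422.85 × 21.164 (sell CHF at bid) = ZAR 10,844,917.15
ZAR 10,844,917.15 ÷ 0.25156 (buy INR at ask) = INR 43,110,658.10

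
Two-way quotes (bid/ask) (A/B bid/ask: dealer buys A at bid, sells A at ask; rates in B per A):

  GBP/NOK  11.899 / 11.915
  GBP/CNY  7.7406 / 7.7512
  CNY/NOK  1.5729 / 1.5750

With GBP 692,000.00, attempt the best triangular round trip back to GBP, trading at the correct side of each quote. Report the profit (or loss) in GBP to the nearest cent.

Best loop GBP → CNY → NOK → GBP:
GBP 692,000.00 × 7.7406 (sell GBP at bid) = CNY 5,356,495.20
CNY 5,356,495.20 × 1.5729 (sell CNY at bid) = NOK 8,425,231.30
NOK 8,425,231.30 ÷ 11.915 (buy GBP at ask) = GBP 707,111.31

Net profit: GBP 15,111.31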